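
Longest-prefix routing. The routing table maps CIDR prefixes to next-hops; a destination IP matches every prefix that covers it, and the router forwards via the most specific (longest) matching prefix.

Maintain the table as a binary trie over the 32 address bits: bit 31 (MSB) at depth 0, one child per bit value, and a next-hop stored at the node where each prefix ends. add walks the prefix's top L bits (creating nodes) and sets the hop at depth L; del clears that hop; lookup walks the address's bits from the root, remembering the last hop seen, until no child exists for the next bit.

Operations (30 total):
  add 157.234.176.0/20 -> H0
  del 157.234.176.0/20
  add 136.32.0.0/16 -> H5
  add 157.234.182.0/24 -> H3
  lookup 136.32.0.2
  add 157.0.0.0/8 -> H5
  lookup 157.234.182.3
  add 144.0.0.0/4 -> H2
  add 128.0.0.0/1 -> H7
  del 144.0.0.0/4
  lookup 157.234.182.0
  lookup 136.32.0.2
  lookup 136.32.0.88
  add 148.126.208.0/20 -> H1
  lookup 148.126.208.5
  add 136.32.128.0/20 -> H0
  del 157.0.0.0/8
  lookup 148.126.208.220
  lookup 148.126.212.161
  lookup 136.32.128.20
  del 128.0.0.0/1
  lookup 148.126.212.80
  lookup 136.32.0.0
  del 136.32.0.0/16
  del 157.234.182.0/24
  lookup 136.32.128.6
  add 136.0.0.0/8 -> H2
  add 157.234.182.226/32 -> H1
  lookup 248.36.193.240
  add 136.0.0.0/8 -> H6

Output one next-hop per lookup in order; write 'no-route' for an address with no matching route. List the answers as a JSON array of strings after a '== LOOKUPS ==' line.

Process each operation:
  + 157.234.176.0/20 (H0) depth=20
  - 157.234.176.0/20 clear@20
  + 136.32.0.0/16 (H5) depth=16
  + 157.234.182.0/24 (H3) depth=24
  lookup 136.32.0.2: bits 1000100000100000 walk d0:-→d1:-→d2:-→d3:-→d4:-→d5:-→d6:-→d7:-→d8:-→d9:-→d10:-→d11:-→d12:-→d13:-→d14:-→d15:-→d16:H5 -> H5
  + 157.0.0.0/8 (H5) depth=8
  lookup 157.234.182.3: bits 100111011110101010110110 walk d0:-→d1:-→d2:-→d3:-→d4:-→d5:-→d6:-→d7:-→d8:H5→d9:-→d10:-→d11:-→d12:-→d13:-→d14:-→d15:-→d16:-→d17:-→d18:-→d19:-→d20:-→d21:-→d22:-→d23:-→d24:H3 -> H3
  + 144.0.0.0/4 (H2) depth=4
  + 128.0.0.0/1 (H7) depth=1
  - 144.0.0.0/4 clear@4
  lookup 157.234.182.0: bits 100111011110101010110110 walk d0:-→d1:H7→d2:-→d3:-→d4:-→d5:-→d6:-→d7:-→d8:H5→d9:-→d10:-→d11:-→d12:-→d13:-→d14:-→d15:-→d16:-→d17:-→d18:-→d19:-→d20:-→d21:-→d22:-→d23:-→d24:H3 -> H3
  lookup 136.32.0.2: bits 1000100000100000 walk d0:-→d1:H7→d2:-→d3:-→d4:-→d5:-→d6:-→d7:-→d8:-→d9:-→d10:-→d11:-→d12:-→d13:-→d14:-→d15:-→d16:H5 -> H5
  lookup 136.32.0.88: bits 1000100000100000 walk d0:-→d1:H7→d2:-→d3:-→d4:-→d5:-→d6:-→d7:-→d8:-→d9:-→d10:-→d11:-→d12:-→d13:-→d14:-→d15:-→d16:H5 -> H5
  + 148.126.208.0/20 (H1) depth=20
  lookup 148.126.208.5: bits 10010100011111101101 walk d0:-→d1:H7→d2:-→d3:-→d4:-→d5:-→d6:-→d7:-→d8:-→d9:-→d10:-→d11:-→d12:-→d13:-→d14:-→d15:-→d16:-→d17:-→d18:-→d19:-→d20:H1 -> H1
  + 136.32.128.0/20 (H0) depth=20
  - 157.0.0.0/8 clear@8
  lookup 148.126.208.220: bits 10010100011111101101 walk d0:-→d1:H7→d2:-→d3:-→d4:-→d5:-→d6:-→d7:-→d8:-→d9:-→d10:-→d11:-→d12:-→d13:-→d14:-→d15:-→d16:-→d17:-→d18:-→d19:-→d20:H1 -> H1
  lookup 148.126.212.161: bits 10010100011111101101 walk d0:-→d1:H7→d2:-→d3:-→d4:-→d5:-→d6:-→d7:-→d8:-→d9:-→d10:-→d11:-→d12:-→d13:-→d14:-→d15:-→d16:-→d17:-→d18:-→d19:-→d20:H1 -> H1
  lookup 136.32.128.20: bits 10001000001000001000 walk d0:-→d1:H7→d2:-→d3:-→d4:-→d5:-→d6:-→d7:-→d8:-→d9:-→d10:-→d11:-→d12:-→d13:-→d14:-→d15:-→d16:H5→d17:-→d18:-→d19:-→d20:H0 -> H0
  - 128.0.0.0/1 clear@1
  lookup 148.126.212.80: bits 10010100011111101101 walk d0:-→d1:-→d2:-→d3:-→d4:-→d5:-→d6:-→d7:-→d8:-→d9:-→d10:-→d11:-→d12:-→d13:-→d14:-→d15:-→d16:-→d17:-→d18:-→d19:-→d20:H1 -> H1
  lookup 136.32.0.0: bits 1000100000100000 walk d0:-→d1:-→d2:-→d3:-→d4:-→d5:-→d6:-→d7:-→d8:-→d9:-→d10:-→d11:-→d12:-→d13:-→d14:-→d15:-→d16:H5 -> H5
  - 136.32.0.0/16 clear@16
  - 157.234.182.0/24 clear@24
  lookup 136.32.128.6: bits 10001000001000001000 walk d0:-→d1:-→d2:-→d3:-→d4:-→d5:-→d6:-→d7:-→d8:-→d9:-→d10:-→d11:-→d12:-→d13:-→d14:-→d15:-→d16:-→d17:-→d18:-→d19:-→d20:H0 -> H0
  + 136.0.0.0/8 (H2) depth=8
  + 157.234.182.226/32 (H1) depth=32
  lookup 248.36.193.240: bits 1 walk d0:-→d1:- -> no-route
  + 136.0.0.0/8 (H6) depth=8

== LOOKUPS ==
["H5","H3","H3","H5","H5","H1","H1","H1","H0","H1","H5","H0","no-route"]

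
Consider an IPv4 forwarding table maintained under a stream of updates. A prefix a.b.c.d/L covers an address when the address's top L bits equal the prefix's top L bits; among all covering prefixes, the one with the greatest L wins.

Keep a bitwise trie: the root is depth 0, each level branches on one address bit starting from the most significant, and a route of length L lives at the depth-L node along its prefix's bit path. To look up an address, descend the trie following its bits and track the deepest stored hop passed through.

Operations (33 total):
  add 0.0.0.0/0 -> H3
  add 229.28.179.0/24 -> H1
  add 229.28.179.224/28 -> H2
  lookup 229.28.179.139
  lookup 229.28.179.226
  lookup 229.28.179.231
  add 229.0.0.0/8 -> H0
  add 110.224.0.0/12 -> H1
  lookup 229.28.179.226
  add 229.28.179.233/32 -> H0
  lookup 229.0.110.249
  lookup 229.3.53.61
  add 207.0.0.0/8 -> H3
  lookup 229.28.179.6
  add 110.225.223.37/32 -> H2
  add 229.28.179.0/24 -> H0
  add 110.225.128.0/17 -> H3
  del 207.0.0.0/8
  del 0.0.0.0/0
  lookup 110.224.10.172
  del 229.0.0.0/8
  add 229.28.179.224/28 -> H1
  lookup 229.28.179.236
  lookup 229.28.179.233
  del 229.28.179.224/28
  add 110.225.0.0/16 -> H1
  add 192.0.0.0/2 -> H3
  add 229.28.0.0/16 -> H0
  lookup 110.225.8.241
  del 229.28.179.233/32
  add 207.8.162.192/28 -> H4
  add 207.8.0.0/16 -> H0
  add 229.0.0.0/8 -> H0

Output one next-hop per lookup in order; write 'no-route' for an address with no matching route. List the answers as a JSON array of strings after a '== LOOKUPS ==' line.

Apply in order:
  + 0.0.0.0/0 (H3) depth=0
  + 229.28.179.0/24 (H1) depth=24
  + 229.28.179.224/28 (H2) depth=28
  ? 229.28.179.139  path d0:H3→d1:-→d2:-→d3:-→d4:-→d5:-→d6:-→d7:-→d8:-→d9:-→d10:-→d11:-→d12:-→d13:-→d14:-→d15:-→d16:-→d17:-→d18:-→d19:-→d20:-→d21:-→d22:-→d23:-→d24:H1→d25:-  best=H1
  ? 229.28.179.226  path d0:H3→d1:-→d2:-→d3:-→d4:-→d5:-→d6:-→d7:-→d8:-→d9:-→d10:-→d11:-→d12:-→d13:-→d14:-→d15:-→d16:-→d17:-→d18:-→d19:-→d20:-→d21:-→d22:-→d23:-→d24:H1→d25:-→d26:-→d27:-→d28:H2  best=H2
  ? 229.28.179.231  path d0:H3→d1:-→d2:-→d3:-→d4:-→d5:-→d6:-→d7:-→d8:-→d9:-→d10:-→d11:-→d12:-→d13:-→d14:-→d15:-→d16:-→d17:-→d18:-→d19:-→d20:-→d21:-→d22:-→d23:-→d24:H1→d25:-→d26:-→d27:-→d28:H2  best=H2
  + 229.0.0.0/8 (H0) depth=8
  + 110.224.0.0/12 (H1) depth=12
  ? 229.28.179.226  path d0:H3→d1:-→d2:-→d3:-→d4:-→d5:-→d6:-→d7:-→d8:H0→d9:-→d10:-→d11:-→d12:-→d13:-→d14:-→d15:-→d16:-→d17:-→d18:-→d19:-→d20:-→d21:-→d22:-→d23:-→d24:H1→d25:-→d26:-→d27:-→d28:H2  best=H2
  + 229.28.179.233/32 (H0) depth=32
  ? 229.0.110.249  path d0:H3→d1:-→d2:-→d3:-→d4:-→d5:-→d6:-→d7:-→d8:H0→d9:-→d10:-→d11:-  best=H0
  ? 229.3.53.61  path d0:H3→d1:-→d2:-→d3:-→d4:-→d5:-→d6:-→d7:-→d8:H0→d9:-→d10:-→d11:-  best=H0
  + 207.0.0.0/8 (H3) depth=8
  ? 229.28.179.6  path d0:H3→d1:-→d2:-→d3:-→d4:-→d5:-→d6:-→d7:-→d8:H0→d9:-→d10:-→d11:-→d12:-→d13:-→d14:-→d15:-→d16:-→d17:-→d18:-→d19:-→d20:-→d21:-→d22:-→d23:-→d24:H1  best=H1
  + 110.225.223.37/32 (H2) depth=32
  + 229.28.179.0/24 (H0) depth=24
  + 110.225.128.0/17 (H3) depth=17
  - 207.0.0.0/8 clear@8
  - 0.0.0.0/0 clear@0
  ? 110.224.10.172  path d0:-→d1:-→d2:-→d3:-→d4:-→d5:-→d6:-→d7:-→d8:-→d9:-→d10:-→d11:-→d12:H1→d13:-→d14:-→d15:-  best=H1
  - 229.0.0.0/8 clear@8
  + 229.28.179.224/28 (H1) depth=28
  ? 229.28.179.236  path d0:-→d1:-→d2:-→d3:-→d4:-→d5:-→d6:-→d7:-→d8:-→d9:-→d10:-→d11:-→d12:-→d13:-→d14:-→d15:-→d16:-→d17:-→d18:-→d19:-→d20:-→d21:-→d22:-→d23:-→d24:H0→d25:-→d26:-→d27:-→d28:H1→d29:-  best=H1
  ? 229.28.179.233  path d0:-→d1:-→d2:-→d3:-→d4:-→d5:-→d6:-→d7:-→d8:-→d9:-→d10:-→d11:-→d12:-→d13:-→d14:-→d15:-→d16:-→d17:-→d18:-→d19:-→d20:-→d21:-→d22:-→d23:-→d24:H0→d25:-→d26:-→d27:-→d28:H1→d29:-→d30:-→d31:-→d32:H0  best=H0
  - 229.28.179.224/28 clear@28
  + 110.225.0.0/16 (H1) depth=16
  + 192.0.0.0/2 (H3) depth=2
  + 229.28.0.0/16 (H0) depth=16
  ? 110.225.8.241  path d0:-→d1:-→d2:-→d3:-→d4:-→d5:-→d6:-→d7:-→d8:-→d9:-→d10:-→d11:-→d12:H1→d13:-→d14:-→d15:-→d16:H1  best=H1
  - 229.28.179.233/32 clear@32
  + 207.8.162.192/28 (H4) depth=28
  + 207.8.0.0/16 (H0) depth=16
  + 229.0.0.0/8 (H0) depth=8

== LOOKUPS ==
["H1","H2","H2","H2","H0","H0","H1","H1","H1","H0","H1"]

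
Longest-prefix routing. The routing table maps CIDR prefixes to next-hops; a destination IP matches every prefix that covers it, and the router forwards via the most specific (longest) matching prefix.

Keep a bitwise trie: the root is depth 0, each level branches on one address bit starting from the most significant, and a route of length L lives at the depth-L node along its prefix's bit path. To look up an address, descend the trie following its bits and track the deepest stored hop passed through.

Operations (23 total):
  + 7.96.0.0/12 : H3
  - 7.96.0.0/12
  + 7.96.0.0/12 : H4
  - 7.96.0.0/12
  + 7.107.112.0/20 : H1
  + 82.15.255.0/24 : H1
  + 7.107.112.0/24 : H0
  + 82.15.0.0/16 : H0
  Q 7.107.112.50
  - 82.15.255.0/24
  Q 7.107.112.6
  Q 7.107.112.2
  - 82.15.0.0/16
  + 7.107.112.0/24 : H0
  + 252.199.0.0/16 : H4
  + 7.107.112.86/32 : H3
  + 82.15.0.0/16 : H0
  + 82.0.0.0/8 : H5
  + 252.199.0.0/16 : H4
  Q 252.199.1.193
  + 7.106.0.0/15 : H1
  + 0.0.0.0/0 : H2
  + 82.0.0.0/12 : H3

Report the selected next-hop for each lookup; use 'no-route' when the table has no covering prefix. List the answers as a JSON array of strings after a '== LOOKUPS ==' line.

Apply in order:
  + 7.96.0.0/12 (H3) depth=12
  - 7.96.0.0/12 clear@12
  + 7.96.0.0/12 (H4) depth=12
  - 7.96.0.0/12 clear@12
  + 7.107.112.0/20 (H1) depth=20
  + 82.15.255.0/24 (H1) depth=24
  + 7.107.112.0/24 (H0) depth=24
  + 82.15.0.0/16 (H0) depth=16
  lookup 7.107.112.50: bits 000001110110101101110000 walk d0:-→d1:-→d2:-→d3:-→d4:-→d5:-→d6:-→d7:-→d8:-→d9:-→d10:-→d11:-→d12:-→d13:-→d14:-→d15:-→d16:-→d17:-→d18:-→d19:-→d20:H1→d21:-→d22:-→d23:-→d24:H0 -> H0
  - 82.15.255.0/24 clear@24
  lookup 7.107.112.6: bits 000001110110101101110000 walk d0:-→d1:-→d2:-→d3:-→d4:-→d5:-→d6:-→d7:-→d8:-→d9:-→d10:-→d11:-→d12:-→d13:-→d14:-→d15:-→d16:-→d17:-→d18:-→d19:-→d20:H1→d21:-→d22:-→d23:-→d24:H0 -> H0
  lookup 7.107.112.2: bits 000001110110101101110000 walk d0:-→d1:-→d2:-→d3:-→d4:-→d5:-→d6:-→d7:-→d8:-→d9:-→d10:-→d11:-→d12:-→d13:-→d14:-→d15:-→d16:-→d17:-→d18:-→d19:-→d20:H1→d21:-→d22:-→d23:-→d24:H0 -> H0
  - 82.15.0.0/16 clear@16
  + 7.107.112.0/24 (H0) depth=24
  + 252.199.0.0/16 (H4) depth=16
  + 7.107.112.86/32 (H3) depth=32
  + 82.15.0.0/16 (H0) depth=16
  + 82.0.0.0/8 (H5) depth=8
  + 252.199.0.0/16 (H4) depth=16
  lookup 252.199.1.193: bits 1111110011000111 walk d0:-→d1:-→d2:-→d3:-→d4:-→d5:-→d6:-→d7:-→d8:-→d9:-→d10:-→d11:-→d12:-→d13:-→d14:-→d15:-→d16:H4 -> H4
  + 7.106.0.0/15 (H1) depth=15
  + 0.0.0.0/0 (H2) depth=0
  + 82.0.0.0/12 (H3) depth=12

== LOOKUPS ==
["H0","H0","H0","H4"]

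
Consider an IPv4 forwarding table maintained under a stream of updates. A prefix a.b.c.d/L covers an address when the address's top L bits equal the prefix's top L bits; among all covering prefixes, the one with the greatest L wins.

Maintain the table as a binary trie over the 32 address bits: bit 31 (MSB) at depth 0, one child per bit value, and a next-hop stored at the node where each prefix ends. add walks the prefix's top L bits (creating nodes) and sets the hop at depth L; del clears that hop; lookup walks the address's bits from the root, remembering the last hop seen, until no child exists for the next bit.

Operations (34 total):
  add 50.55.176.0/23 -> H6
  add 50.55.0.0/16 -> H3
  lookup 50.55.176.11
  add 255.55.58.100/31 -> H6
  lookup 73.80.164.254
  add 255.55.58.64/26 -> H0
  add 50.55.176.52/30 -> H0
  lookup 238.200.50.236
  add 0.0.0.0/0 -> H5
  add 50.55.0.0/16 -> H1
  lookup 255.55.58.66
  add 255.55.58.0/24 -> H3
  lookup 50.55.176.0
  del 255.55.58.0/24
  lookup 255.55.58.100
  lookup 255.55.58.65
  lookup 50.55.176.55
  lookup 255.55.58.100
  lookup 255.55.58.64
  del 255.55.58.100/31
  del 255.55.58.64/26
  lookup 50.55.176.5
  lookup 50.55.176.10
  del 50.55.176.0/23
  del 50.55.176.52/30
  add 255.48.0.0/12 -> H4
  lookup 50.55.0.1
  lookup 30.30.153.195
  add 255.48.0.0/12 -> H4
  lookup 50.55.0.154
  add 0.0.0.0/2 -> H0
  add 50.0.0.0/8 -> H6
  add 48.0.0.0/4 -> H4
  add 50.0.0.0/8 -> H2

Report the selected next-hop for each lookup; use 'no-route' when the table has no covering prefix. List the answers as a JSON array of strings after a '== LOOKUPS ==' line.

Process each operation:
  + 50.55.176.0/23 (H6) depth=23
  + 50.55.0.0/16 (H3) depth=16
  ? 50.55.176.11  path d0:-→d1:-→d2:-→d3:-→d4:-→d5:-→d6:-→d7:-→d8:-→d9:-→d10:-→d11:-→d12:-→d13:-→d14:-→d15:-→d16:H3→d17:-→d18:-→d19:-→d20:-→d21:-→d22:-→d23:H6  best=H6
  + 255.55.58.100/31 (H6) depth=31
  ? 73.80.164.254  path d0:-→d1:-  best=no-route
  + 255.55.58.64/26 (H0) depth=26
  + 50.55.176.52/30 (H0) depth=30
  ? 238.200.50.236  path d0:-→d1:-→d2:-→d3:-  best=no-route
  + 0.0.0.0/0 (H5) depth=0
  + 50.55.0.0/16 (H1) depth=16
  ? 255.55.58.66  path d0:H5→d1:-→d2:-→d3:-→d4:-→d5:-→d6:-→d7:-→d8:-→d9:-→d10:-→d11:-→d12:-→d13:-→d14:-→d15:-→d16:-→d17:-→d18:-→d19:-→d20:-→d21:-→d22:-→d23:-→d24:-→d25:-→d26:H0  best=H0
  + 255.55.58.0/24 (H3) depth=24
  ? 50.55.176.0  path d0:H5→d1:-→d2:-→d3:-→d4:-→d5:-→d6:-→d7:-→d8:-→d9:-→d10:-→d11:-→d12:-→d13:-→d14:-→d15:-→d16:H1→d17:-→d18:-→d19:-→d20:-→d21:-→d22:-→d23:H6→d24:-→d25:-→d26:-  best=H6
  - 255.55.58.0/24 clear@24
  ? 255.55.58.100  path d0:H5→d1:-→d2:-→d3:-→d4:-→d5:-→d6:-→d7:-→d8:-→d9:-→d10:-→d11:-→d12:-→d13:-→d14:-→d15:-→d16:-→d17:-→d18:-→d19:-→d20:-→d21:-→d22:-→d23:-→d24:-→d25:-→d26:H0→d27:-→d28:-→d29:-→d30:-→d31:H6  best=H6
  ? 255.55.58.65  path d0:H5→d1:-→d2:-→d3:-→d4:-→d5:-→d6:-→d7:-→d8:-→d9:-→d10:-→d11:-→d12:-→d13:-→d14:-→d15:-→d16:-→d17:-→d18:-→d19:-→d20:-→d21:-→d22:-→d23:-→d24:-→d25:-→d26:H0  best=H0
  ? 50.55.176.55  path d0:H5→d1:-→d2:-→d3:-→d4:-→d5:-→d6:-→d7:-→d8:-→d9:-→d10:-→d11:-→d12:-→d13:-→d14:-→d15:-→d16:H1→d17:-→d18:-→d19:-→d20:-→d21:-→d22:-→d23:H6→d24:-→d25:-→d26:-→d27:-→d28:-→d29:-→d30:H0  best=H0
  ? 255.55.58.100  path d0:H5→d1:-→d2:-→d3:-→d4:-→d5:-→d6:-→d7:-→d8:-→d9:-→d10:-→d11:-→d12:-→d13:-→d14:-→d15:-→d16:-→d17:-→d18:-→d19:-→d20:-→d21:-→d22:-→d23:-→d24:-→d25:-→d26:H0→d27:-→d28:-→d29:-→d30:-→d31:H6  best=H6
  ? 255.55.58.64  path d0:H5→d1:-→d2:-→d3:-→d4:-→d5:-→d6:-→d7:-→d8:-→d9:-→d10:-→d11:-→d12:-→d13:-→d14:-→d15:-→d16:-→d17:-→d18:-→d19:-→d20:-→d21:-→d22:-→d23:-→d24:-→d25:-→d26:H0  best=H0
  - 255.55.58.100/31 clear@31
  - 255.55.58.64/26 clear@26
  ? 50.55.176.5  path d0:H5→d1:-→d2:-→d3:-→d4:-→d5:-→d6:-→d7:-→d8:-→d9:-→d10:-→d11:-→d12:-→d13:-→d14:-→d15:-→d16:H1→d17:-→d18:-→d19:-→d20:-→d21:-→d22:-→d23:H6→d24:-→d25:-→d26:-  best=H6
  ? 50.55.176.10  path d0:H5→d1:-→d2:-→d3:-→d4:-→d5:-→d6:-→d7:-→d8:-→d9:-→d10:-→d11:-→d12:-→d13:-→d14:-→d15:-→d16:H1→d17:-→d18:-→d19:-→d20:-→d21:-→d22:-→d23:H6→d24:-→d25:-→d26:-  best=H6
  - 50.55.176.0/23 clear@23
  - 50.55.176.52/30 clear@30
  + 255.48.0.0/12 (H4) depth=12
  ? 50.55.0.1  path d0:H5→d1:-→d2:-→d3:-→d4:-→d5:-→d6:-→d7:-→d8:-→d9:-→d10:-→d11:-→d12:-→d13:-→d14:-→d15:-→d16:H1  best=H1
  ? 30.30.153.195  path d0:H5→d1:-→d2:-  best=H5
  + 255.48.0.0/12 (H4) depth=12
  ? 50.55.0.154  path d0:H5→d1:-→d2:-→d3:-→d4:-→d5:-→d6:-→d7:-→d8:-→d9:-→d10:-→d11:-→d12:-→d13:-→d14:-→d15:-→d16:H1  best=H1
  + 0.0.0.0/2 (H0) depth=2
  + 50.0.0.0/8 (H6) depth=8
  + 48.0.0.0/4 (H4) depth=4
  + 50.0.0.0/8 (H2) depth=8

== LOOKUPS ==
["H6","no-route","no-route","H0","H6","H6","H0","H0","H6","H0","H6","H6","H1","H5","H1"]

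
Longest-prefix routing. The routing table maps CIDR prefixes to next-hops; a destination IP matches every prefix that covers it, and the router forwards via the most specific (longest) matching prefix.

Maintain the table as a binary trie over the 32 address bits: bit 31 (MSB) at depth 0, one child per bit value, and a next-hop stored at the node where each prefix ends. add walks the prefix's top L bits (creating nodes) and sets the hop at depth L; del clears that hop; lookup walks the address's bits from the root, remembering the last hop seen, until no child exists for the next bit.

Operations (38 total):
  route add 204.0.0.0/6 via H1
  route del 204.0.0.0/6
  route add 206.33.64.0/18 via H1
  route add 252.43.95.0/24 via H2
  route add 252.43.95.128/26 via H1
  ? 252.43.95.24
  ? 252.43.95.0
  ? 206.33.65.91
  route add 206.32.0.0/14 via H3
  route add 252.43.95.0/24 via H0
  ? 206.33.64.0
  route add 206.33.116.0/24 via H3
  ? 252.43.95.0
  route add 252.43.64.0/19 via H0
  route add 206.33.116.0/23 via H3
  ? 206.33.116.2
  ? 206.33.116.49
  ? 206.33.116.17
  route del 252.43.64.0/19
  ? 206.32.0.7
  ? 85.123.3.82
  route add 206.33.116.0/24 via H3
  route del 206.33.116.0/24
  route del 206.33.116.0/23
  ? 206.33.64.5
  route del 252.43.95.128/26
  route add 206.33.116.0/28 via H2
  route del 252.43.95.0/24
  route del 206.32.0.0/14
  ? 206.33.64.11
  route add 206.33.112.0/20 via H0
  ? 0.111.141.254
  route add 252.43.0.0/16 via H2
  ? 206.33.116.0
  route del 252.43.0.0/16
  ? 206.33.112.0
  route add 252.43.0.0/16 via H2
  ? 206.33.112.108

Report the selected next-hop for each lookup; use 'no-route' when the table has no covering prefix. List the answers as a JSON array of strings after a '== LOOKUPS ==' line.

Apply in order:
  add 204.0.0.0/6 -> H1 at depth 6
  del 204.0.0.0/6 (clear depth 6)
  add 206.33.64.0/18 -> H1 at depth 18
  add 252.43.95.0/24 -> H2 at depth 24
  add 252.43.95.128/26 -> H1 at depth 26
  ? 252.43.95.24  path d0:-→d1:-→d2:-→d3:-→d4:-→d5:-→d6:-→d7:-→d8:-→d9:-→d10:-→d11:-→d12:-→d13:-→d14:-→d15:-→d16:-→d17:-→d18:-→d19:-→d20:-→d21:-→d22:-→d23:-→d24:H2  best=H2
  ? 252.43.95.0  path d0:-→d1:-→d2:-→d3:-→d4:-→d5:-→d6:-→d7:-→d8:-→d9:-→d10:-→d11:-→d12:-→d13:-→d14:-→d15:-→d16:-→d17:-→d18:-→d19:-→d20:-→d21:-→d22:-→d23:-→d24:H2  best=H2
  ? 206.33.65.91  path d0:-→d1:-→d2:-→d3:-→d4:-→d5:-→d6:-→d7:-→d8:-→d9:-→d10:-→d11:-→d12:-→d13:-→d14:-→d15:-→d16:-→d17:-→d18:H1  best=H1
  add 206.32.0.0/14 -> H3 at depth 14
  add 252.43.95.0/24 -> H0 at depth 24
  ? 206.33.64.0  path d0:-→d1:-→d2:-→d3:-→d4:-→d5:-→d6:-→d7:-→d8:-→d9:-→d10:-→d11:-→d12:-→d13:-→d14:H3→d15:-→d16:-→d17:-→d18:H1  best=H1
  add 206.33.116.0/24 -> H3 at depth 24
  ? 252.43.95.0  path d0:-→d1:-→d2:-→d3:-→d4:-→d5:-→d6:-→d7:-→d8:-→d9:-→d10:-→d11:-→d12:-→d13:-→d14:-→d15:-→d16:-→d17:-→d18:-→d19:-→d20:-→d21:-→d22:-→d23:-→d24:H0  best=H0
  add 252.43.64.0/19 -> H0 at depth 19
  add 206.33.116.0/23 -> H3 at depth 23
  ? 206.33.116.2  path d0:-→d1:-→d2:-→d3:-→d4:-→d5:-→d6:-→d7:-→d8:-→d9:-→d10:-→d11:-→d12:-→d13:-→d14:H3→d15:-→d16:-→d17:-→d18:H1→d19:-→d20:-→d21:-→d22:-→d23:H3→d24:H3  best=H3
  ? 206.33.116.49  path d0:-→d1:-→d2:-→d3:-→d4:-→d5:-→d6:-→d7:-→d8:-→d9:-→d10:-→d11:-→d12:-→d13:-→d14:H3→d15:-→d16:-→d17:-→d18:H1→d19:-→d20:-→d21:-→d22:-→d23:H3→d24:H3  best=H3
  ? 206.33.116.17  path d0:-→d1:-→d2:-→d3:-→d4:-→d5:-→d6:-→d7:-→d8:-→d9:-→d10:-→d11:-→d12:-→d13:-→d14:H3→d15:-→d16:-→d17:-→d18:H1→d19:-→d20:-→d21:-→d22:-→d23:H3→d24:H3  best=H3
  del 252.43.64.0/19 (clear depth 19)
  ? 206.32.0.7  path d0:-→d1:-→d2:-→d3:-→d4:-→d5:-→d6:-→d7:-→d8:-→d9:-→d10:-→d11:-→d12:-→d13:-→d14:H3→d15:-  best=H3
  ? 85.123.3.82  path d0:-  best=no-route
  add 206.33.116.0/24 -> H3 at depth 24
  del 206.33.116.0/24 (clear depth 24)
  del 206.33.116.0/23 (clear depth 23)
  ? 206.33.64.5  path d0:-→d1:-→d2:-→d3:-→d4:-→d5:-→d6:-→d7:-→d8:-→d9:-→d10:-→d11:-→d12:-→d13:-→d14:H3→d15:-→d16:-→d17:-→d18:H1  best=H1
  del 252.43.95.128/26 (clear depth 26)
  add 206.33.116.0/28 -> H2 at depth 28
  del 252.43.95.0/24 (clear depth 24)
  del 206.32.0.0/14 (clear depth 14)
  ? 206.33.64.11  path d0:-→d1:-→d2:-→d3:-→d4:-→d5:-→d6:-→d7:-→d8:-→d9:-→d10:-→d11:-→d12:-→d13:-→d14:-→d15:-→d16:-→d17:-→d18:H1  best=H1
  add 206.33.112.0/20 -> H0 at depth 20
  ? 0.111.141.254  path d0:-  best=no-route
  add 252.43.0.0/16 -> H2 at depth 16
  ? 206.33.116.0  path d0:-→d1:-→d2:-→d3:-→d4:-→d5:-→d6:-→d7:-→d8:-→d9:-→d10:-→d11:-→d12:-→d13:-→d14:-→d15:-→d16:-→d17:-→d18:H1→d19:-→d20:H0→d21:-→d22:-→d23:-→d24:-→d25:-→d26:-→d27:-→d28:H2  best=H2
  del 252.43.0.0/16 (clear depth 16)
  ? 206.33.112.0  path d0:-→d1:-→d2:-→d3:-→d4:-→d5:-→d6:-→d7:-→d8:-→d9:-→d10:-→d11:-→d12:-→d13:-→d14:-→d15:-→d16:-→d17:-→d18:H1→d19:-→d20:H0→d21:-  best=H0
  add 252.43.0.0/16 -> H2 at depth 16
  ? 206.33.112.108  path d0:-→d1:-→d2:-→d3:-→d4:-→d5:-→d6:-→d7:-→d8:-→d9:-→d10:-→d11:-→d12:-→d13:-→d14:-→d15:-→d16:-→d17:-→d18:H1→d19:-→d20:H0→d21:-  best=H0

== LOOKUPS ==
["H2","H2","H1","H1","H0","H3","H3","H3","H3","no-route","H1","H1","no-route","H2","H0","H0"]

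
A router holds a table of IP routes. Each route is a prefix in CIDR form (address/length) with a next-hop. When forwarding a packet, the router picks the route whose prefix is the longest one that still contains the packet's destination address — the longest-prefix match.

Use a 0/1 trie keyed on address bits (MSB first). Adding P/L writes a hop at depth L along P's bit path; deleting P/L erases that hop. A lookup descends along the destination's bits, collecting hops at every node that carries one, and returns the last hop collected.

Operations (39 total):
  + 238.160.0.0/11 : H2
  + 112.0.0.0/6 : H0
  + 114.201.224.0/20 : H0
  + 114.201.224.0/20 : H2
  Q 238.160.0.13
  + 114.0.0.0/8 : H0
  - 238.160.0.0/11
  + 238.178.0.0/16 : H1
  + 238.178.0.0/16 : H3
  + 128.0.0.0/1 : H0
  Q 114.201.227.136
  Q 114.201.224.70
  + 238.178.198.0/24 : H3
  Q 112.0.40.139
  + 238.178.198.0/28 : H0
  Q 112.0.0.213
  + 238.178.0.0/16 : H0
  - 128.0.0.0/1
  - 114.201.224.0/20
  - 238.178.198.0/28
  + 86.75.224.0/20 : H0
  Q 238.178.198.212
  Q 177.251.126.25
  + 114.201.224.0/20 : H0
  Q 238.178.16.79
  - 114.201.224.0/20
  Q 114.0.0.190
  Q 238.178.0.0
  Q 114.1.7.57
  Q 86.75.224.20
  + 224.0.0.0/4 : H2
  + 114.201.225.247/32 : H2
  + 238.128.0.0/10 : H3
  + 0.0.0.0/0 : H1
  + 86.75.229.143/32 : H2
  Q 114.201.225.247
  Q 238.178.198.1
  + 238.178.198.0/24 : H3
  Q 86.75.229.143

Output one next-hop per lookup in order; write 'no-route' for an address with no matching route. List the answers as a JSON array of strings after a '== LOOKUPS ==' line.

Process each operation:
  add 238.160.0.0/11 -> H2 at depth 11
  add 112.0.0.0/6 -> H0 at depth 6
  add 114.201.224.0/20 -> H0 at depth 20
  add 114.201.224.0/20 -> H2 at depth 20
  ? 238.160.0.13  path d0:-→d1:-→d2:-→d3:-→d4:-→d5:-→d6:-→d7:-→d8:-→d9:-→d10:-→d11:H2  best=H2
  add 114.0.0.0/8 -> H0 at depth 8
  - 238.160.0.0/11 clear@11
  add 238.178.0.0/16 -> H1 at depth 16
  add 238.178.0.0/16 -> H3 at depth 16
  add 128.0.0.0/1 -> H0 at depth 1
  ? 114.201.227.136  path d0:-→d1:-→d2:-→d3:-→d4:-→d5:-→d6:H0→d7:-→d8:H0→d9:-→d10:-→d11:-→d12:-→d13:-→d14:-→d15:-→d16:-→d17:-→d18:-→d19:-→d20:H2  best=H2
  ? 114.201.224.70  path d0:-→d1:-→d2:-→d3:-→d4:-→d5:-→d6:H0→d7:-→d8:H0→d9:-→d10:-→d11:-→d12:-→d13:-→d14:-→d15:-→d16:-→d17:-→d18:-→d19:-→d20:H2  best=H2
  add 238.178.198.0/24 -> H3 at depth 24
  ? 112.0.40.139  path d0:-→d1:-→d2:-→d3:-→d4:-→d5:-→d6:H0  best=H0
  add 238.178.198.0/28 -> H0 at depth 28
  ? 112.0.0.213  path d0:-→d1:-→d2:-→d3:-→d4:-→d5:-→d6:H0  best=H0
  add 238.178.0.0/16 -> H0 at depth 16
  - 128.0.0.0/1 clear@1
  - 114.201.224.0/20 clear@20
  - 238.178.198.0/28 clear@28
  add 86.75.224.0/20 -> H0 at depth 20
  ? 238.178.198.212  path d0:-→d1:-→d2:-→d3:-→d4:-→d5:-→d6:-→d7:-→d8:-→d9:-→d10:-→d11:-→d12:-→d13:-→d14:-→d15:-→d16:H0→d17:-→d18:-→d19:-→d20:-→d21:-→d22:-→d23:-→d24:H3  best=H3
  ? 177.251.126.25  path d0:-→d1:-  best=no-route
  add 114.201.224.0/20 -> H0 at depth 20
  ? 238.178.16.79  path d0:-→d1:-→d2:-→d3:-→d4:-→d5:-→d6:-→d7:-→d8:-→d9:-→d10:-→d11:-→d12:-→d13:-→d14:-→d15:-→d16:H0  best=H0
  - 114.201.224.0/20 clear@20
  ? 114.0.0.190  path d0:-→d1:-→d2:-→d3:-→d4:-→d5:-→d6:H0→d7:-→d8:H0  best=H0
  ? 238.178.0.0  path d0:-→d1:-→d2:-→d3:-→d4:-→d5:-→d6:-→d7:-→d8:-→d9:-→d10:-→d11:-→d12:-→d13:-→d14:-→d15:-→d16:H0  best=H0
  ? 114.1.7.57  path d0:-→d1:-→d2:-→d3:-→d4:-→d5:-→d6:H0→d7:-→d8:H0  best=H0
  ? 86.75.224.20  path d0:-→d1:-→d2:-→d3:-→d4:-→d5:-→d6:-→d7:-→d8:-→d9:-→d10:-→d11:-→d12:-→d13:-→d14:-→d15:-→d16:-→d17:-→d18:-→d19:-→d20:H0  best=H0
  add 224.0.0.0/4 -> H2 at depth 4
  add 114.201.225.247/32 -> H2 at depth 32
  add 238.128.0.0/10 -> H3 at depth 10
  add 0.0.0.0/0 -> H1 at depth 0
  add 86.75.229.143/32 -> H2 at depth 32
  ? 114.201.225.247  path d0:H1→d1:-→d2:-→d3:-→d4:-→d5:-→d6:H0→d7:-→d8:H0→d9:-→d10:-→d11:-→d12:-→d13:-→d14:-→d15:-→d16:-→d17:-→d18:-→d19:-→d20:-→d21:-→d22:-→d23:-→d24:-→d25:-→d26:-→d27:-→d28:-→d29:-→d30:-→d31:-→d32:H2  best=H2
  ? 238.178.198.1  path d0:H1→d1:-→d2:-→d3:-→d4:H2→d5:-→d6:-→d7:-→d8:-→d9:-→d10:H3→d11:-→d12:-→d13:-→d14:-→d15:-→d16:H0→d17:-→d18:-→d19:-→d20:-→d21:-→d22:-→d23:-→d24:H3→d25:-→d26:-→d27:-→d28:-  best=H3
  add 238.178.198.0/24 -> H3 at depth 24
  ? 86.75.229.143  path d0:H1→d1:-→d2:-→d3:-→d4:-→d5:-→d6:-→d7:-→d8:-→d9:-→d10:-→d11:-→d12:-→d13:-→d14:-→d15:-→d16:-→d17:-→d18:-→d19:-→d20:H0→d21:-→d22:-→d23:-→d24:-→d25:-→d26:-→d27:-→d28:-→d29:-→d30:-→d31:-→d32:H2  best=H2

== LOOKUPS ==
["H2","H2","H2","H0","H0","H3","no-route","H0","H0","H0","H0","H0","H2","H3","H2"]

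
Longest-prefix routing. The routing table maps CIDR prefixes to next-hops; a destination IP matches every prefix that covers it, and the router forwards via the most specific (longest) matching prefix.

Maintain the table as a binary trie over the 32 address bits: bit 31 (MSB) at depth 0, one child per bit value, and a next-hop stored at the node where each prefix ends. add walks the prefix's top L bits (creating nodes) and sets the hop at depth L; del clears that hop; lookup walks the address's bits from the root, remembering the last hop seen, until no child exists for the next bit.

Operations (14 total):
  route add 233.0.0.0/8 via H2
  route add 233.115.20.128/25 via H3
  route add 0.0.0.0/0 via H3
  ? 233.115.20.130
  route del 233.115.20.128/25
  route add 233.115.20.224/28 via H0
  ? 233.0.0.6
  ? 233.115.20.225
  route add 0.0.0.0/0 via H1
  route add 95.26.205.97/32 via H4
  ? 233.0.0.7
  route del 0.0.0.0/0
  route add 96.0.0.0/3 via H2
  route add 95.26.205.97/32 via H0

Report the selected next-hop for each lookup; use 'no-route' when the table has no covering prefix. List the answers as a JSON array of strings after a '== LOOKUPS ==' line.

Trace:
  add 233.0.0.0/8 -> H2 at depth 8
  add 233.115.20.128/25 -> H3 at depth 25
  add 0.0.0.0/0 -> H3 at depth 0
  lookup 233.115.20.130: bits 1110100101110011000101001 walk d0:H3→d1:-→d2:-→d3:-→d4:-→d5:-→d6:-→d7:-→d8:H2→d9:-→d10:-→d11:-→d12:-→d13:-→d14:-→d15:-→d16:-→d17:-→d18:-→d19:-→d20:-→d21:-→d22:-→d23:-→d24:-→d25:H3 -> H3
  del 233.115.20.128/25 (clear depth 25)
  add 233.115.20.224/28 -> H0 at depth 28
  lookup 233.0.0.6: bits 111010010 walk d0:H3→d1:-→d2:-→d3:-→d4:-→d5:-→d6:-→d7:-→d8:H2→d9:- -> H2
  lookup 233.115.20.225: bits 1110100101110011000101001110 walk d0:H3→d1:-→d2:-→d3:-→d4:-→d5:-→d6:-→d7:-→d8:H2→d9:-→d10:-→d11:-→d12:-→d13:-→d14:-→d15:-→d16:-→d17:-→d18:-→d19:-→d20:-→d21:-→d22:-→d23:-→d24:-→d25:-→d26:-→d27:-→d28:H0 -> H0
  add 0.0.0.0/0 -> H1 at depth 0
  add 95.26.205.97/32 -> H4 at depth 32
  lookup 233.0.0.7: bits 111010010 walk d0:H1→d1:-→d2:-→d3:-→d4:-→d5:-→d6:-→d7:-→d8:H2→d9:- -> H2
  del 0.0.0.0/0 (clear depth 0)
  add 96.0.0.0/3 -> H2 at depth 3
  add 95.26.205.97/32 -> H0 at depth 32

== LOOKUPS ==
["H3","H2","H0","H2"]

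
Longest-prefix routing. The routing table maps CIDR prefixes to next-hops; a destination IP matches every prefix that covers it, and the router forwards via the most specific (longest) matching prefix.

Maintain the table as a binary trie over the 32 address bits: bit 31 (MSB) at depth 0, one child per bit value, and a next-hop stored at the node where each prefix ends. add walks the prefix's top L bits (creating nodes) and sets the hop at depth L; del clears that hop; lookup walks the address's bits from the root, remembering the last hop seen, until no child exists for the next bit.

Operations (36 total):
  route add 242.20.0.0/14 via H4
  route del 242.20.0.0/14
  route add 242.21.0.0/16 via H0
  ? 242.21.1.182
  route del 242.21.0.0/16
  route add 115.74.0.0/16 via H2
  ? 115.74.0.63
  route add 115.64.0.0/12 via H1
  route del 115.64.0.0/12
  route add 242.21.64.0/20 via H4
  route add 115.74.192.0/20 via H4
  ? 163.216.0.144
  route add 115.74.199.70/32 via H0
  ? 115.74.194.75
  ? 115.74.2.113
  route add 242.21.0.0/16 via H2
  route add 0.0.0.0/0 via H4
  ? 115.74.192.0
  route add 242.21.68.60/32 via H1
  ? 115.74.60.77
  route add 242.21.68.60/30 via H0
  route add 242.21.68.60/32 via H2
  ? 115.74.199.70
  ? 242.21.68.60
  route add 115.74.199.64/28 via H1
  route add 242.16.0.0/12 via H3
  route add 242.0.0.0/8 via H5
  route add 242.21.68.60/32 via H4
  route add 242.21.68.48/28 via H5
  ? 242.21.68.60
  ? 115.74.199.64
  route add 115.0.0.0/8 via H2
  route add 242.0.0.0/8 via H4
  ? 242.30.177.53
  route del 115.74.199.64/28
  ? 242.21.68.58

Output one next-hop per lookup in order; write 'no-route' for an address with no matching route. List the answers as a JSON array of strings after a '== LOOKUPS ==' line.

Apply in order:
  + 242.20.0.0/14 (H4) depth=14
  - 242.20.0.0/14 clear@14
  + 242.21.0.0/16 (H0) depth=16
  ? 242.21.1.182  path d0:-→d1:-→d2:-→d3:-→d4:-→d5:-→d6:-→d7:-→d8:-→d9:-→d10:-→d11:-→d12:-→d13:-→d14:-→d15:-→d16:H0  best=H0
  - 242.21.0.0/16 clear@16
  + 115.74.0.0/16 (H2) depth=16
  ? 115.74.0.63  path d0:-→d1:-→d2:-→d3:-→d4:-→d5:-→d6:-→d7:-→d8:-→d9:-→d10:-→d11:-→d12:-→d13:-→d14:-→d15:-→d16:H2  best=H2
  + 115.64.0.0/12 (H1) depth=12
  - 115.64.0.0/12 clear@12
  + 242.21.64.0/20 (H4) depth=20
  + 115.74.192.0/20 (H4) depth=20
  ? 163.216.0.144  path d0:-→d1:-  best=no-route
  + 115.74.199.70/32 (H0) depth=32
  ? 115.74.194.75  path d0:-→d1:-→d2:-→d3:-→d4:-→d5:-→d6:-→d7:-→d8:-→d9:-→d10:-→d11:-→d12:-→d13:-→d14:-→d15:-→d16:H2→d17:-→d18:-→d19:-→d20:H4→d21:-  best=H4
  ? 115.74.2.113  path d0:-→d1:-→d2:-→d3:-→d4:-→d5:-→d6:-→d7:-→d8:-→d9:-→d10:-→d11:-→d12:-→d13:-→d14:-→d15:-→d16:H2  best=H2
  + 242.21.0.0/16 (H2) depth=16
  + 0.0.0.0/0 (H4) depth=0
  ? 115.74.192.0  path d0:H4→d1:-→d2:-→d3:-→d4:-→d5:-→d6:-→d7:-→d8:-→d9:-→d10:-→d11:-→d12:-→d13:-→d14:-→d15:-→d16:H2→d17:-→d18:-→d19:-→d20:H4→d21:-  best=H4
  + 242.21.68.60/32 (H1) depth=32
  ? 115.74.60.77  path d0:H4→d1:-→d2:-→d3:-→d4:-→d5:-→d6:-→d7:-→d8:-→d9:-→d10:-→d11:-→d12:-→d13:-→d14:-→d15:-→d16:H2  best=H2
  + 242.21.68.60/30 (H0) depth=30
  + 242.21.68.60/32 (H2) depth=32
  ? 115.74.199.70  path d0:H4→d1:-→d2:-→d3:-→d4:-→d5:-→d6:-→d7:-→d8:-→d9:-→d10:-→d11:-→d12:-→d13:-→d14:-→d15:-→d16:H2→d17:-→d18:-→d19:-→d20:H4→d21:-→d22:-→d23:-→d24:-→d25:-→d26:-→d27:-→d28:-→d29:-→d30:-→d31:-→d32:H0  best=H0
  ? 242.21.68.60  path d0:H4→d1:-→d2:-→d3:-→d4:-→d5:-→d6:-→d7:-→d8:-→d9:-→d10:-→d11:-→d12:-→d13:-→d14:-→d15:-→d16:H2→d17:-→d18:-→d19:-→d20:H4→d21:-→d22:-→d23:-→d24:-→d25:-→d26:-→d27:-→d28:-→d29:-→d30:H0→d31:-→d32:H2  best=H2
  + 115.74.199.64/28 (H1) depth=28
  + 242.16.0.0/12 (H3) depth=12
  + 242.0.0.0/8 (H5) depth=8
  + 242.21.68.60/32 (H4) depth=32
  + 242.21.68.48/28 (H5) depth=28
  ? 242.21.68.60  path d0:H4→d1:-→d2:-→d3:-→d4:-→d5:-→d6:-→d7:-→d8:H5→d9:-→d10:-→d11:-→d12:H3→d13:-→d14:-→d15:-→d16:H2→d17:-→d18:-→d19:-→d20:H4→d21:-→d22:-→d23:-→d24:-→d25:-→d26:-→d27:-→d28:H5→d29:-→d30:H0→d31:-→d32:H4  best=H4
  ? 115.74.199.64  path d0:H4→d1:-→d2:-→d3:-→d4:-→d5:-→d6:-→d7:-→d8:-→d9:-→d10:-→d11:-→d12:-→d13:-→d14:-→d15:-→d16:H2→d17:-→d18:-→d19:-→d20:H4→d21:-→d22:-→d23:-→d24:-→d25:-→d26:-→d27:-→d28:H1→d29:-  best=H1
  + 115.0.0.0/8 (H2) depth=8
  + 242.0.0.0/8 (H4) depth=8
  ? 242.30.177.53  path d0:H4→d1:-→d2:-→d3:-→d4:-→d5:-→d6:-→d7:-→d8:H4→d9:-→d10:-→d11:-→d12:H3  best=H3
  - 115.74.199.64/28 clear@28
  ? 242.21.68.58  path d0:H4→d1:-→d2:-→d3:-→d4:-→d5:-→d6:-→d7:-→d8:H4→d9:-→d10:-→d11:-→d12:H3→d13:-→d14:-→d15:-→d16:H2→d17:-→d18:-→d19:-→d20:H4→d21:-→d22:-→d23:-→d24:-→d25:-→d26:-→d27:-→d28:H5→d29:-  best=H5

== LOOKUPS ==
["H0","H2","no-route","H4","H2","H4","H2","H0","H2","H4","H1","H3","H5"]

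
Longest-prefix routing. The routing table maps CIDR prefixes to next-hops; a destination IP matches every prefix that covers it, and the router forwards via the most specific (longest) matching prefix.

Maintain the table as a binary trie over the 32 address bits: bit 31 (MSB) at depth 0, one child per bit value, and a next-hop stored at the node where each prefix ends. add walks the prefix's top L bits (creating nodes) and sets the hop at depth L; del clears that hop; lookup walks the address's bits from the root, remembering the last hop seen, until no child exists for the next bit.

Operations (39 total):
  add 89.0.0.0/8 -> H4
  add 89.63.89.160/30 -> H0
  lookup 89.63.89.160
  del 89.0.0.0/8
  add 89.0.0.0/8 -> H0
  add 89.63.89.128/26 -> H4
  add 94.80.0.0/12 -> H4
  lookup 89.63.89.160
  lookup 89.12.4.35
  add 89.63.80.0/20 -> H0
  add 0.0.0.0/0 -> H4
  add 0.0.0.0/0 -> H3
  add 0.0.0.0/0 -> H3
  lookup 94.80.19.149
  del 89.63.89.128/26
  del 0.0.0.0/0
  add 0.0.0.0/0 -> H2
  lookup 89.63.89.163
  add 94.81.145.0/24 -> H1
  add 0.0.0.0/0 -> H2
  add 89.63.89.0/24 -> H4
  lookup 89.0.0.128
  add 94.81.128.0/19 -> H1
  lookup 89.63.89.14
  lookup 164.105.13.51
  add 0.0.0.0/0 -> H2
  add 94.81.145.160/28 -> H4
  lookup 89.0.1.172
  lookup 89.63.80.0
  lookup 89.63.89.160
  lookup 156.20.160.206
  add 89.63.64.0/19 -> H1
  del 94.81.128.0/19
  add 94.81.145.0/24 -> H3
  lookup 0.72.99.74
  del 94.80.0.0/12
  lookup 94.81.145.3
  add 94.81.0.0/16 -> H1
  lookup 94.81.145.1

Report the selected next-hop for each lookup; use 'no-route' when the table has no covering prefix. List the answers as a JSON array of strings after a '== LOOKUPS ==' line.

Apply in order:
  add 89.0.0.0/8 -> H4 at depth 8
  add 89.63.89.160/30 -> H0 at depth 30
  Q 89.63.89.160: descend 010110010011111101011001101000 ; hops seen [H4,H0] ; pick H0
  del 89.0.0.0/8 (clear depth 8)
  add 89.0.0.0/8 -> H0 at depth 8
  add 89.63.89.128/26 -> H4 at depth 26
  add 94.80.0.0/12 -> H4 at depth 12
  Q 89.63.89.160: descend 010110010011111101011001101000 ; hops seen [H0,H4,H0] ; pick H0
  Q 89.12.4.35: descend 0101100100 ; hops seen [H0] ; pick H0
  add 89.63.80.0/20 -> H0 at depth 20
  add 0.0.0.0/0 -> H4 at depth 0
  add 0.0.0.0/0 -> H3 at depth 0
  add 0.0.0.0/0 -> H3 at depth 0
  Q 94.80.19.149: descend 010111100101 ; hops seen [H3,H4] ; pick H4
  del 89.63.89.128/26 (clear depth 26)
  del 0.0.0.0/0 (clear depth 0)
  add 0.0.0.0/0 -> H2 at depth 0
  Q 89.63.89.163: descend 010110010011111101011001101000 ; hops seen [H2,H0,H0,H0] ; pick H0
  add 94.81.145.0/24 -> H1 at depth 24
  add 0.0.0.0/0 -> H2 at depth 0
  add 89.63.89.0/24 -> H4 at depth 24
  Q 89.0.0.128: descend 0101100100 ; hops seen [H2,H0] ; pick H0
  add 94.81.128.0/19 -> H1 at depth 19
  Q 89.63.89.14: descend 010110010011111101011001 ; hops seen [H2,H0,H0,H4] ; pick H4
  Q 164.105.13.51: descend ε ; hops seen [H2] ; pick H2
  add 0.0.0.0/0 -> H2 at depth 0
  add 94.81.145.160/28 -> H4 at depth 28
  Q 89.0.1.172: descend 0101100100 ; hops seen [H2,H0] ; pick H0
  Q 89.63.80.0: descend 01011001001111110101 ; hops seen [H2,H0,H0] ; pick H0
  Q 89.63.89.160: descend 010110010011111101011001101000 ; hops seen [H2,H0,H0,H4,H0] ; pick H0
  Q 156.20.160.206: descend ε ; hops seen [H2] ; pick H2
  add 89.63.64.0/19 -> H1 at depth 19
  del 94.81.128.0/19 (clear depth 19)
  add 94.81.145.0/24 -> H3 at depth 24
  Q 0.72.99.74: descend 0 ; hops seen [H2] ; pick H2
  del 94.80.0.0/12 (clear depth 12)
  Q 94.81.145.3: descend 010111100101000110010001 ; hops seen [H2,H3] ; pick H3
  add 94.81.0.0/16 -> H1 at depth 16
  Q 94.81.145.1: descend 010111100101000110010001 ; hops seen [H2,H1,H3] ; pick H3

== LOOKUPS ==
["H0","H0","H0","H4","H0","H0","H4","H2","H0","H0","H0","H2","H2","H3","H3"]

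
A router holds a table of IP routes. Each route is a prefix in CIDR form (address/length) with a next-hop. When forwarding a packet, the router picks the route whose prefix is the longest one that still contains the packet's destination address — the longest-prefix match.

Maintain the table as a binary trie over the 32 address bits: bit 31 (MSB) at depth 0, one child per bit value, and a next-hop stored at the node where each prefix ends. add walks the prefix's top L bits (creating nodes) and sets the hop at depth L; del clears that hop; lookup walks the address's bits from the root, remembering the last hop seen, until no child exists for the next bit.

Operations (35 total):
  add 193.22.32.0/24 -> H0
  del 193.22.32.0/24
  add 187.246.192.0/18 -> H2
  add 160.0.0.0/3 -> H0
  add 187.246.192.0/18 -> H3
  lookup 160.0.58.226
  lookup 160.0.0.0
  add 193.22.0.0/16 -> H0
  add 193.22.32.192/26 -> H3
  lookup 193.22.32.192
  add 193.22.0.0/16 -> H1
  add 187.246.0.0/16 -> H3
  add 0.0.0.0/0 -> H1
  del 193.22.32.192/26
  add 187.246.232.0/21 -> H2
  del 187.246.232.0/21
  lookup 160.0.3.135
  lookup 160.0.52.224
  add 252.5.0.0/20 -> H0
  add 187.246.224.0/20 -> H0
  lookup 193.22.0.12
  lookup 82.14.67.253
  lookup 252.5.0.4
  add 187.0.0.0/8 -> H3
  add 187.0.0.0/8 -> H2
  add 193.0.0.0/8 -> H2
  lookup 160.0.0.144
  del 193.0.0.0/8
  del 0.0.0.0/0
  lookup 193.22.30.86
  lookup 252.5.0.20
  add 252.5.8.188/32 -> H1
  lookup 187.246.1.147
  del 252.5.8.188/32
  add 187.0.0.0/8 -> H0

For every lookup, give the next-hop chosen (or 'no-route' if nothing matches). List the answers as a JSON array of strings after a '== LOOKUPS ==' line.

Process each operation:
  + 193.22.32.0/24 (H0) depth=24
  - 193.22.32.0/24 clear@24
  + 187.246.192.0/18 (H2) depth=18
  + 160.0.0.0/3 (H0) depth=3
  + 187.246.192.0/18 (H3) depth=18
  Q 160.0.58.226: descend 101 ; hops seen [H0] ; pick H0
  Q 160.0.0.0: descend 101 ; hops seen [H0] ; pick H0
  + 193.22.0.0/16 (H0) depth=16
  + 193.22.32.192/26 (H3) depth=26
  Q 193.22.32.192: descend 11000001000101100010000011 ; hops seen [H0,H3] ; pick H3
  + 193.22.0.0/16 (H1) depth=16
  + 187.246.0.0/16 (H3) depth=16
  + 0.0.0.0/0 (H1) depth=0
  - 193.22.32.192/26 clear@26
  + 187.246.232.0/21 (H2) depth=21
  - 187.246.232.0/21 clear@21
  Q 160.0.3.135: descend 101 ; hops seen [H1,H0] ; pick H0
  Q 160.0.52.224: descend 101 ; hops seen [H1,H0] ; pick H0
  + 252.5.0.0/20 (H0) depth=20
  + 187.246.224.0/20 (H0) depth=20
  Q 193.22.0.12: descend 110000010001011000 ; hops seen [H1,H1] ; pick H1
  Q 82.14.67.253: descend ε ; hops seen [H1] ; pick H1
  Q 252.5.0.4: descend 11111100000001010000 ; hops seen [H1,H0] ; pick H0
  + 187.0.0.0/8 (H3) depth=8
  + 187.0.0.0/8 (H2) depth=8
  + 193.0.0.0/8 (H2) depth=8
  Q 160.0.0.144: descend 101 ; hops seen [H1,H0] ; pick H0
  - 193.0.0.0/8 clear@8
  - 0.0.0.0/0 clear@0
  Q 193.22.30.86: descend 110000010001011000 ; hops seen [H1] ; pick H1
  Q 252.5.0.20: descend 11111100000001010000 ; hops seen [H0] ; pick H0
  + 252.5.8.188/32 (H1) depth=32
  Q 187.246.1.147: descend 1011101111110110 ; hops seen [H0,H2,H3] ; pick H3
  - 252.5.8.188/32 clear@32
  + 187.0.0.0/8 (H0) depth=8

== LOOKUPS ==
["H0","H0","H3","H0","H0","H1","H1","H0","H0","H1","H0","H3"]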